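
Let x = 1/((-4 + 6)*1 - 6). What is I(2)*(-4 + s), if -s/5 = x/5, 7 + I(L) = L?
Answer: 75/4 ≈ 18.750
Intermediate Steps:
I(L) = -7 + L
x = -1/4 (x = 1/(2*1 - 6) = 1/(2 - 6) = 1/(-4) = -1/4 ≈ -0.25000)
s = 1/4 (s = -(-5)/(4*5) = -5*(-1/20) = 1/4 ≈ 0.25000)
I(2)*(-4 + s) = (-7 + 2)*(-4 + 1/4) = -5*(-15/4) = 75/4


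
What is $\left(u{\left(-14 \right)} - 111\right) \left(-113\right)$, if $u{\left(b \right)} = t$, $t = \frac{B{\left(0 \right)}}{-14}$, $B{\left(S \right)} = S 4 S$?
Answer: $12543$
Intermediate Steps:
$B{\left(S \right)} = 4 S^{2}$ ($B{\left(S \right)} = 4 S S = 4 S^{2}$)
$t = 0$ ($t = \frac{4 \cdot 0^{2}}{-14} = 4 \cdot 0 \left(- \frac{1}{14}\right) = 0 \left(- \frac{1}{14}\right) = 0$)
$u{\left(b \right)} = 0$
$\left(u{\left(-14 \right)} - 111\right) \left(-113\right) = \left(0 - 111\right) \left(-113\right) = \left(-111\right) \left(-113\right) = 12543$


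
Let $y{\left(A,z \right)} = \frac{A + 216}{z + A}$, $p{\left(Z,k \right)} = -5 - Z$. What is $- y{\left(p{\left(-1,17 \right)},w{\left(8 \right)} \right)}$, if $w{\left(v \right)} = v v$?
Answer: $- \frac{53}{15} \approx -3.5333$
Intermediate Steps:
$w{\left(v \right)} = v^{2}$
$y{\left(A,z \right)} = \frac{216 + A}{A + z}$
$- y{\left(p{\left(-1,17 \right)},w{\left(8 \right)} \right)} = - \frac{216 - 4}{\left(-5 - -1\right) + 8^{2}} = - \frac{216 + \left(-5 + 1\right)}{\left(-5 + 1\right) + 64} = - \frac{216 - 4}{-4 + 64} = - \frac{212}{60} = \left(-1\right) \frac{53}{15} = - \frac{53}{15}$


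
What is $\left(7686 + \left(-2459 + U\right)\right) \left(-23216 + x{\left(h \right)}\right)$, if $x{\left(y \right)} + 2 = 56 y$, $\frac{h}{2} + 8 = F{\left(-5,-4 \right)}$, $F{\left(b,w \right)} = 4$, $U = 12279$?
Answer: $-414296996$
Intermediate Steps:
$h = -8$ ($h = -16 + 2 \cdot 4 = -16 + 8 = -8$)
$x{\left(y \right)} = -2 + 56 y$
$\left(7686 + \left(-2459 + U\right)\right) \left(-23216 + x{\left(h \right)}\right) = \left(7686 + \left(-2459 + 12279\right)\right) \left(-23216 + \left(-2 + 56 \left(-8\right)\right)\right) = \left(7686 + 9820\right) \left(-23216 - 450\right) = 17506 \left(-23216 - 450\right) = 17506 \left(-23666\right) = -414296996$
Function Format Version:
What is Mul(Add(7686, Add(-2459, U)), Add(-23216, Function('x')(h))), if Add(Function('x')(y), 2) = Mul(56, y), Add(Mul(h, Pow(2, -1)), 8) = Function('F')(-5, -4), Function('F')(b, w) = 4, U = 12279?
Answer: -414296996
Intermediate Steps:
h = -8 (h = Add(-16, Mul(2, 4)) = Add(-16, 8) = -8)
Function('x')(y) = Add(-2, Mul(56, y))
Mul(Add(7686, Add(-2459, U)), Add(-23216, Function('x')(h))) = Mul(Add(7686, Add(-2459, 12279)), Add(-23216, Add(-2, Mul(56, -8)))) = Mul(Add(7686, 9820), Add(-23216, Add(-2, -448))) = Mul(17506, Add(-23216, -450)) = Mul(17506, -23666) = -414296996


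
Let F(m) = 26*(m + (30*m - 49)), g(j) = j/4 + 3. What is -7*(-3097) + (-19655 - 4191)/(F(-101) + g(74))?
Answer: 3583954935/165317 ≈ 21679.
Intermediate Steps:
g(j) = 3 + j/4 (g(j) = j*(1/4) + 3 = j/4 + 3 = 3 + j/4)
F(m) = -1274 + 806*m (F(m) = 26*(m + (-49 + 30*m)) = 26*(-49 + 31*m) = -1274 + 806*m)
-7*(-3097) + (-19655 - 4191)/(F(-101) + g(74)) = -7*(-3097) + (-19655 - 4191)/((-1274 + 806*(-101)) + (3 + (1/4)*74)) = 21679 - 23846/((-1274 - 81406) + (3 + 37/2)) = 21679 - 23846/(-82680 + 43/2) = 21679 - 23846/(-165317/2) = 21679 - 23846*(-2/165317) = 21679 + 47692/165317 = 3583954935/165317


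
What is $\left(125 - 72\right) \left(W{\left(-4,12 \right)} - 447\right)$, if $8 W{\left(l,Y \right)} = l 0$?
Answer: $-23691$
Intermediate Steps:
$W{\left(l,Y \right)} = 0$ ($W{\left(l,Y \right)} = \frac{l 0}{8} = \frac{1}{8} \cdot 0 = 0$)
$\left(125 - 72\right) \left(W{\left(-4,12 \right)} - 447\right) = \left(125 - 72\right) \left(0 - 447\right) = 53 \left(-447\right) = -23691$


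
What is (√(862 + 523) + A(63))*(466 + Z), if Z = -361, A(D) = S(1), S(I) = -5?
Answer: -525 + 105*√1385 ≈ 3382.6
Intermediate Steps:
A(D) = -5
(√(862 + 523) + A(63))*(466 + Z) = (√(862 + 523) - 5)*(466 - 361) = (√1385 - 5)*105 = (-5 + √1385)*105 = -525 + 105*√1385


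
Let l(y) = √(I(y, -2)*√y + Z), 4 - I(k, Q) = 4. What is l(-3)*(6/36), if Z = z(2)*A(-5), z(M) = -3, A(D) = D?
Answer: √15/6 ≈ 0.64550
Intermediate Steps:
I(k, Q) = 0 (I(k, Q) = 4 - 1*4 = 4 - 4 = 0)
Z = 15 (Z = -3*(-5) = 15)
l(y) = √15 (l(y) = √(0*√y + 15) = √(0 + 15) = √15)
l(-3)*(6/36) = √15*(6/36) = √15*(6*(1/36)) = √15*(⅙) = √15/6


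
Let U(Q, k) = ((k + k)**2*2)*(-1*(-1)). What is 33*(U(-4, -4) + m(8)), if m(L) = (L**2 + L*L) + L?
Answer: 8712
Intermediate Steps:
m(L) = L + 2*L**2 (m(L) = (L**2 + L**2) + L = 2*L**2 + L = L + 2*L**2)
U(Q, k) = 8*k**2 (U(Q, k) = ((2*k)**2*2)*1 = ((4*k**2)*2)*1 = (8*k**2)*1 = 8*k**2)
33*(U(-4, -4) + m(8)) = 33*(8*(-4)**2 + 8*(1 + 2*8)) = 33*(8*16 + 8*(1 + 16)) = 33*(128 + 8*17) = 33*(128 + 136) = 33*264 = 8712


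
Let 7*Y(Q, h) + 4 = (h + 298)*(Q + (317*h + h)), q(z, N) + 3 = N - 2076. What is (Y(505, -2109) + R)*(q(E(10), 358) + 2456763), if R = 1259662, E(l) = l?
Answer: 428745714036742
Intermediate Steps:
q(z, N) = -2079 + N (q(z, N) = -3 + (N - 2076) = -3 + (-2076 + N) = -2079 + N)
Y(Q, h) = -4/7 + (298 + h)*(Q + 318*h)/7 (Y(Q, h) = -4/7 + ((h + 298)*(Q + (317*h + h)))/7 = -4/7 + ((298 + h)*(Q + 318*h))/7 = -4/7 + (298 + h)*(Q + 318*h)/7)
(Y(505, -2109) + R)*(q(E(10), 358) + 2456763) = ((-4/7 + (298/7)*505 + (318/7)*(-2109)² + (94764/7)*(-2109) + (⅐)*505*(-2109)) + 1259662)*((-2079 + 358) + 2456763) = ((-4/7 + 150490/7 + (318/7)*4447881 - 199857276/7 - 1065045/7) + 1259662)*(-1721 + 2456763) = ((-4/7 + 150490/7 + 1414426158/7 - 199857276/7 - 1065045/7) + 1259662)*2455042 = (173379189 + 1259662)*2455042 = 174638851*2455042 = 428745714036742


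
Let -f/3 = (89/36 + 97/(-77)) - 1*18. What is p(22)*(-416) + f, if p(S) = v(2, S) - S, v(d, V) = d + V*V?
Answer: -178307641/924 ≈ -1.9297e+5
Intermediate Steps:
v(d, V) = d + V**2
p(S) = 2 + S**2 - S (p(S) = (2 + S**2) - S = 2 + S**2 - S)
f = 46535/924 (f = -3*((89/36 + 97/(-77)) - 1*18) = -3*((89*(1/36) + 97*(-1/77)) - 18) = -3*((89/36 - 97/77) - 18) = -3*(3361/2772 - 18) = -3*(-46535/2772) = 46535/924 ≈ 50.363)
p(22)*(-416) + f = (2 + 22**2 - 1*22)*(-416) + 46535/924 = (2 + 484 - 22)*(-416) + 46535/924 = 464*(-416) + 46535/924 = -193024 + 46535/924 = -178307641/924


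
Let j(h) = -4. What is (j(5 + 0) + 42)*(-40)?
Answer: -1520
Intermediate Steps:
(j(5 + 0) + 42)*(-40) = (-4 + 42)*(-40) = 38*(-40) = -1520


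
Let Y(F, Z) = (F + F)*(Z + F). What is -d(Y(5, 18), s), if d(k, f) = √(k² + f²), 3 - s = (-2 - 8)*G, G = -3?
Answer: -√53629 ≈ -231.58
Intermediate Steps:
Y(F, Z) = 2*F*(F + Z) (Y(F, Z) = (2*F)*(F + Z) = 2*F*(F + Z))
s = -27 (s = 3 - (-2 - 8)*(-3) = 3 - (-10)*(-3) = 3 - 1*30 = 3 - 30 = -27)
d(k, f) = √(f² + k²)
-d(Y(5, 18), s) = -√((-27)² + (2*5*(5 + 18))²) = -√(729 + (2*5*23)²) = -√(729 + 230²) = -√(729 + 52900) = -√53629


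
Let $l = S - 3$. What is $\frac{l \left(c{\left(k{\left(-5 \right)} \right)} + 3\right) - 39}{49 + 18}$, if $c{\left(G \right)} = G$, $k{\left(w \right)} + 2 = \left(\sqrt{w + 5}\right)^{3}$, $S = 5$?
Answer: $- \frac{37}{67} \approx -0.55224$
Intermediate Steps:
$k{\left(w \right)} = -2 + \left(5 + w\right)^{\frac{3}{2}}$ ($k{\left(w \right)} = -2 + \left(\sqrt{w + 5}\right)^{3} = -2 + \left(\sqrt{5 + w}\right)^{3} = -2 + \left(5 + w\right)^{\frac{3}{2}}$)
$l = 2$ ($l = 5 - 3 = 2$)
$\frac{l \left(c{\left(k{\left(-5 \right)} \right)} + 3\right) - 39}{49 + 18} = \frac{2 \left(\left(-2 + \left(5 - 5\right)^{\frac{3}{2}}\right) + 3\right) - 39}{49 + 18} = \frac{2 \left(\left(-2 + 0^{\frac{3}{2}}\right) + 3\right) - 39}{67} = \left(2 \left(\left(-2 + 0\right) + 3\right) - 39\right) \frac{1}{67} = \left(2 \left(-2 + 3\right) - 39\right) \frac{1}{67} = \left(2 \cdot 1 - 39\right) \frac{1}{67} = \left(2 - 39\right) \frac{1}{67} = \left(-37\right) \frac{1}{67} = - \frac{37}{67}$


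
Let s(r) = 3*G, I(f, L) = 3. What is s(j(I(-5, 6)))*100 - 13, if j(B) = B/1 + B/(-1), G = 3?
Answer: 887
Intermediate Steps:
j(B) = 0 (j(B) = B*1 + B*(-1) = B - B = 0)
s(r) = 9 (s(r) = 3*3 = 9)
s(j(I(-5, 6)))*100 - 13 = 9*100 - 13 = 900 - 13 = 887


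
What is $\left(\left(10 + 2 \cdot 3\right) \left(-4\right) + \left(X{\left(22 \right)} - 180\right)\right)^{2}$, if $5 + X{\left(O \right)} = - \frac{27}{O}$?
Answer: $\frac{30305025}{484} \approx 62614.0$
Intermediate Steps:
$X{\left(O \right)} = -5 - \frac{27}{O}$
$\left(\left(10 + 2 \cdot 3\right) \left(-4\right) + \left(X{\left(22 \right)} - 180\right)\right)^{2} = \left(\left(10 + 2 \cdot 3\right) \left(-4\right) - \left(185 + \frac{27}{22}\right)\right)^{2} = \left(\left(10 + 6\right) \left(-4\right) - \frac{4097}{22}\right)^{2} = \left(16 \left(-4\right) - \frac{4097}{22}\right)^{2} = \left(-64 - \frac{4097}{22}\right)^{2} = \left(- \frac{5505}{22}\right)^{2} = \frac{30305025}{484}$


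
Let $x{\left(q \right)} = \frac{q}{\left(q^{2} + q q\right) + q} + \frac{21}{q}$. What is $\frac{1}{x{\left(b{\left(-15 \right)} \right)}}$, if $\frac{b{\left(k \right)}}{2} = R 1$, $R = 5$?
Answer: $\frac{210}{451} \approx 0.46563$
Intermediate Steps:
$b{\left(k \right)} = 10$ ($b{\left(k \right)} = 2 \cdot 5 \cdot 1 = 2 \cdot 5 = 10$)
$x{\left(q \right)} = \frac{21}{q} + \frac{q}{q + 2 q^{2}}$ ($x{\left(q \right)} = \frac{q}{\left(q^{2} + q^{2}\right) + q} + \frac{21}{q} = \frac{q}{2 q^{2} + q} + \frac{21}{q} = \frac{q}{q + 2 q^{2}} + \frac{21}{q} = \frac{21}{q} + \frac{q}{q + 2 q^{2}}$)
$\frac{1}{x{\left(b{\left(-15 \right)} \right)}} = \frac{1}{\frac{1}{10} \frac{1}{1 + 2 \cdot 10} \left(21 + 43 \cdot 10\right)} = \frac{1}{\frac{1}{10} \frac{1}{1 + 20} \left(21 + 430\right)} = \frac{1}{\frac{1}{10} \cdot \frac{1}{21} \cdot 451} = \frac{1}{\frac{451}{210}} = \frac{210}{451}$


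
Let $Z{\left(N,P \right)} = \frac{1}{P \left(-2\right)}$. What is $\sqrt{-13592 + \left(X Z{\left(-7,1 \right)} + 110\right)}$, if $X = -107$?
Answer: $\frac{i \sqrt{53714}}{2} \approx 115.88 i$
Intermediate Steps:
$Z{\left(N,P \right)} = - \frac{1}{2 P}$ ($Z{\left(N,P \right)} = \frac{1}{\left(-2\right) P} = - \frac{1}{2 P}$)
$\sqrt{-13592 + \left(X Z{\left(-7,1 \right)} + 110\right)} = \sqrt{-13592 + \left(- 107 \left(- \frac{1}{2 \cdot 1}\right) + 110\right)} = \sqrt{-13592 + \left(- 107 \left(\left(- \frac{1}{2}\right) 1\right) + 110\right)} = \sqrt{-13592 + \left(\left(-107\right) \left(- \frac{1}{2}\right) + 110\right)} = \sqrt{-13592 + \left(\frac{107}{2} + 110\right)} = \sqrt{-13592 + \frac{327}{2}} = \sqrt{- \frac{26857}{2}} = \frac{i \sqrt{53714}}{2}$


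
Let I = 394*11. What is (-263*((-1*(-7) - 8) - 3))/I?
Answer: 526/2167 ≈ 0.24273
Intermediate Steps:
I = 4334
(-263*((-1*(-7) - 8) - 3))/I = -263*((-1*(-7) - 8) - 3)/4334 = -263*((7 - 8) - 3)*(1/4334) = -263*(-1 - 3)*(1/4334) = -263*(-4)*(1/4334) = 1052*(1/4334) = 526/2167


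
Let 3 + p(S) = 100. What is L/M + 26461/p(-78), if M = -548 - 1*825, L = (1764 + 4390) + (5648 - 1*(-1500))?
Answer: 35040659/133181 ≈ 263.11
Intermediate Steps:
p(S) = 97 (p(S) = -3 + 100 = 97)
L = 13302 (L = 6154 + (5648 + 1500) = 6154 + 7148 = 13302)
M = -1373 (M = -548 - 825 = -1373)
L/M + 26461/p(-78) = 13302/(-1373) + 26461/97 = 13302*(-1/1373) + 26461*(1/97) = -13302/1373 + 26461/97 = 35040659/133181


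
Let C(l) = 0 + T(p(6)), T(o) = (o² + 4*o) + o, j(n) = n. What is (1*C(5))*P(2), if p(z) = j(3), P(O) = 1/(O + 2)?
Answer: 6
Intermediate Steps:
P(O) = 1/(2 + O)
p(z) = 3
T(o) = o² + 5*o
C(l) = 24 (C(l) = 0 + 3*(5 + 3) = 0 + 3*8 = 0 + 24 = 24)
(1*C(5))*P(2) = (1*24)/(2 + 2) = 24/4 = 24*(¼) = 6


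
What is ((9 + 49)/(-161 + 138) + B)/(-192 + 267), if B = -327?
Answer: -7579/1725 ≈ -4.3936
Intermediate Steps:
((9 + 49)/(-161 + 138) + B)/(-192 + 267) = ((9 + 49)/(-161 + 138) - 327)/(-192 + 267) = (58/(-23) - 327)/75 = (58*(-1/23) - 327)*(1/75) = (-58/23 - 327)*(1/75) = -7579/23*1/75 = -7579/1725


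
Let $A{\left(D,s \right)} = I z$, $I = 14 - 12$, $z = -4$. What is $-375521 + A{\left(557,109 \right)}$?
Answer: $-375529$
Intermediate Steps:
$I = 2$
$A{\left(D,s \right)} = -8$ ($A{\left(D,s \right)} = 2 \left(-4\right) = -8$)
$-375521 + A{\left(557,109 \right)} = -375521 - 8 = -375529$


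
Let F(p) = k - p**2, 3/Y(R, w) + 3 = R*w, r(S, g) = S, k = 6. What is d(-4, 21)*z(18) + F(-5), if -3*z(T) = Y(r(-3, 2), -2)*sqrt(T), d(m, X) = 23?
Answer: -19 - 23*sqrt(2) ≈ -51.527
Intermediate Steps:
Y(R, w) = 3/(-3 + R*w)
F(p) = 6 - p**2
z(T) = -sqrt(T)/3 (z(T) = -3/(-3 - 3*(-2))*sqrt(T)/3 = -3/(-3 + 6)*sqrt(T)/3 = -3/3*sqrt(T)/3 = -3*(1/3)*sqrt(T)/3 = -sqrt(T)/3)
d(-4, 21)*z(18) + F(-5) = 23*(-sqrt(2)) + (6 - 1*(-5)**2) = 23*(-sqrt(2)) + (6 - 1*25) = 23*(-sqrt(2)) + (6 - 25) = -23*sqrt(2) - 19 = -19 - 23*sqrt(2)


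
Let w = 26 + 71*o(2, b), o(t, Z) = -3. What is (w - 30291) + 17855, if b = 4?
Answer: -12623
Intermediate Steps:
w = -187 (w = 26 + 71*(-3) = 26 - 213 = -187)
(w - 30291) + 17855 = (-187 - 30291) + 17855 = -30478 + 17855 = -12623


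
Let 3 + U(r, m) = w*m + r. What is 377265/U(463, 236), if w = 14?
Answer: 377265/3764 ≈ 100.23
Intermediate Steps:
U(r, m) = -3 + r + 14*m (U(r, m) = -3 + (14*m + r) = -3 + (r + 14*m) = -3 + r + 14*m)
377265/U(463, 236) = 377265/(-3 + 463 + 14*236) = 377265/(-3 + 463 + 3304) = 377265/3764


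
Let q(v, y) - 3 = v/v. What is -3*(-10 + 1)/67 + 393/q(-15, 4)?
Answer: 26439/268 ≈ 98.653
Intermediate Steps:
q(v, y) = 4 (q(v, y) = 3 + v/v = 3 + 1 = 4)
-3*(-10 + 1)/67 + 393/q(-15, 4) = -3*(-10 + 1)/67 + 393/4 = -3*(-9)*(1/67) + 393*(1/4) = 27*(1/67) + 393/4 = 27/67 + 393/4 = 26439/268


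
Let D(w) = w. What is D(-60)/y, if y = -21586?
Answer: 30/10793 ≈ 0.0027796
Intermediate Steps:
D(-60)/y = -60/(-21586) = -60*(-1/21586) = 30/10793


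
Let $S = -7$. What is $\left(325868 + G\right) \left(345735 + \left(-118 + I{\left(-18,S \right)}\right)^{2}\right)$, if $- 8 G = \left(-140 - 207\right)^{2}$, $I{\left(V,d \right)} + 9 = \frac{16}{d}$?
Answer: $\frac{5520120132675}{49} \approx 1.1266 \cdot 10^{11}$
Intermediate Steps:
$I{\left(V,d \right)} = -9 + \frac{16}{d}$
$G = - \frac{120409}{8}$ ($G = - \frac{\left(-140 - 207\right)^{2}}{8} = - \frac{\left(-347\right)^{2}}{8} = \left(- \frac{1}{8}\right) 120409 = - \frac{120409}{8} \approx -15051.0$)
$\left(325868 + G\right) \left(345735 + \left(-118 + I{\left(-18,S \right)}\right)^{2}\right) = \left(325868 - \frac{120409}{8}\right) \left(345735 + \left(-118 - \left(9 - \frac{16}{-7}\right)\right)^{2}\right) = \frac{2486535 \left(345735 + \left(-118 + \left(-9 + 16 \left(- \frac{1}{7}\right)\right)\right)^{2}\right)}{8} = \frac{2486535 \left(345735 + \left(-118 - \frac{79}{7}\right)^{2}\right)}{8} = \frac{2486535 \left(345735 + \left(- \frac{905}{7}\right)^{2}\right)}{8} = \frac{2486535 \left(345735 + \frac{819025}{49}\right)}{8} = \frac{2486535}{8} \cdot \frac{17760040}{49} = \frac{5520120132675}{49}$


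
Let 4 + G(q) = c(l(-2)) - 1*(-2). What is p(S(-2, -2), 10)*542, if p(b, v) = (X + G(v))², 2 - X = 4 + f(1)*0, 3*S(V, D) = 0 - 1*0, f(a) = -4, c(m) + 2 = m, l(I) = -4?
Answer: 54200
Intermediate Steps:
c(m) = -2 + m
G(q) = -8 (G(q) = -4 + ((-2 - 4) - 1*(-2)) = -4 + (-6 + 2) = -4 - 4 = -8)
S(V, D) = 0 (S(V, D) = (0 - 1*0)/3 = (0 + 0)/3 = (⅓)*0 = 0)
X = -2 (X = 2 - (4 - 4*0) = 2 - (4 + 0) = 2 - 1*4 = 2 - 4 = -2)
p(b, v) = 100 (p(b, v) = (-2 - 8)² = (-10)² = 100)
p(S(-2, -2), 10)*542 = 100*542 = 54200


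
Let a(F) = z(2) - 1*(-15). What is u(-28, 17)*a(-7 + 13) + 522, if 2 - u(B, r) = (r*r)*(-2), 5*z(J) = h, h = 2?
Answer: 9454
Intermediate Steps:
z(J) = 2/5 (z(J) = (1/5)*2 = 2/5)
a(F) = 77/5 (a(F) = 2/5 - 1*(-15) = 2/5 + 15 = 77/5)
u(B, r) = 2 + 2*r**2 (u(B, r) = 2 - r*r*(-2) = 2 - r**2*(-2) = 2 - (-2)*r**2 = 2 + 2*r**2)
u(-28, 17)*a(-7 + 13) + 522 = (2 + 2*17**2)*(77/5) + 522 = (2 + 2*289)*(77/5) + 522 = (2 + 578)*(77/5) + 522 = 580*(77/5) + 522 = 8932 + 522 = 9454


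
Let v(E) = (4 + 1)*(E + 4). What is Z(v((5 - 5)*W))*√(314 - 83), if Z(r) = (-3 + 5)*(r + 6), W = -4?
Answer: 52*√231 ≈ 790.33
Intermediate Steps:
v(E) = 20 + 5*E (v(E) = 5*(4 + E) = 20 + 5*E)
Z(r) = 12 + 2*r (Z(r) = 2*(6 + r) = 12 + 2*r)
Z(v((5 - 5)*W))*√(314 - 83) = (12 + 2*(20 + 5*((5 - 5)*(-4))))*√(314 - 83) = (12 + 2*(20 + 5*(0*(-4))))*√231 = (12 + 2*(20 + 5*0))*√231 = (12 + 2*(20 + 0))*√231 = (12 + 2*20)*√231 = (12 + 40)*√231 = 52*√231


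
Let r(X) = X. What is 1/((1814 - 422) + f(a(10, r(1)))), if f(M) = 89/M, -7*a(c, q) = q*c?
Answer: 10/13297 ≈ 0.00075205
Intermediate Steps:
a(c, q) = -c*q/7 (a(c, q) = -q*c/7 = -c*q/7)
1/((1814 - 422) + f(a(10, r(1)))) = 1/((1814 - 422) + 89/((-⅐*10*1))) = 1/(1392 + 89/(-10/7)) = 1/(1392 + 89*(-7/10)) = 1/(1392 - 623/10) = 1/(13297/10) = 10/13297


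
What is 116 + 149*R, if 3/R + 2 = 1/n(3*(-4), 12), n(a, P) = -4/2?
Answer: -314/5 ≈ -62.800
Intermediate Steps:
n(a, P) = -2 (n(a, P) = -4*½ = -2)
R = -6/5 (R = 3/(-2 + 1/(-2)) = 3/(-2 - ½) = 3/(-5/2) = 3*(-⅖) = -6/5 ≈ -1.2000)
116 + 149*R = 116 + 149*(-6/5) = 116 - 894/5 = -314/5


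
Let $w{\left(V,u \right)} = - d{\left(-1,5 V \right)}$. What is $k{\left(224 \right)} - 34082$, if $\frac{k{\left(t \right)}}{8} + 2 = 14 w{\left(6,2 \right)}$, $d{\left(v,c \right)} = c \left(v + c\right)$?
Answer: $-131538$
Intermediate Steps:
$d{\left(v,c \right)} = c \left(c + v\right)$
$w{\left(V,u \right)} = - 5 V \left(-1 + 5 V\right)$ ($w{\left(V,u \right)} = - 5 V \left(5 V - 1\right) = - 5 V \left(-1 + 5 V\right)$)
$k{\left(t \right)} = -97456$ ($k{\left(t \right)} = -16 + 8 \cdot 14 \cdot 5 \cdot 6 \left(1 - 30\right) = -16 + 8 \cdot 14 \cdot 5 \cdot 6 \left(-29\right) = -16 + 8 \cdot 14 \left(-870\right) = -16 + 8 \left(-12180\right) = -16 - 97440 = -97456$)
$k{\left(224 \right)} - 34082 = -97456 - 34082 = -131538$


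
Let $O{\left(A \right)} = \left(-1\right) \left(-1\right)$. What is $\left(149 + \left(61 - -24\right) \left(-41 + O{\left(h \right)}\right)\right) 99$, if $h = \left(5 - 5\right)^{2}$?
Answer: $-321849$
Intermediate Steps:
$h = 0$ ($h = 0^{2} = 0$)
$O{\left(A \right)} = 1$
$\left(149 + \left(61 - -24\right) \left(-41 + O{\left(h \right)}\right)\right) 99 = \left(149 + \left(61 - -24\right) \left(-41 + 1\right)\right) 99 = \left(149 + \left(61 + 24\right) \left(-40\right)\right) 99 = \left(149 + 85 \left(-40\right)\right) 99 = \left(149 - 3400\right) 99 = \left(-3251\right) 99 = -321849$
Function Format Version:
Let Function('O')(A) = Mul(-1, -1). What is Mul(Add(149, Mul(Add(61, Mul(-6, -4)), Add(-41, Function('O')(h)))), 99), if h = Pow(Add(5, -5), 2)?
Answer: -321849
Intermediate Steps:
h = 0 (h = Pow(0, 2) = 0)
Function('O')(A) = 1
Mul(Add(149, Mul(Add(61, Mul(-6, -4)), Add(-41, Function('O')(h)))), 99) = Mul(Add(149, Mul(Add(61, Mul(-6, -4)), Add(-41, 1))), 99) = Mul(Add(149, Mul(Add(61, 24), -40)), 99) = Mul(Add(149, Mul(85, -40)), 99) = Mul(Add(149, -3400), 99) = Mul(-3251, 99) = -321849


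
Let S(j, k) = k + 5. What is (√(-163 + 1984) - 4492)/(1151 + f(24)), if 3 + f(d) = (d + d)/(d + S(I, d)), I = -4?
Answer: -59519/15223 + 53*√1821/60892 ≈ -3.8727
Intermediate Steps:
S(j, k) = 5 + k
f(d) = -3 + 2*d/(5 + 2*d) (f(d) = -3 + (d + d)/(d + (5 + d)) = -3 + (2*d)/(5 + 2*d) = -3 + 2*d/(5 + 2*d))
(√(-163 + 1984) - 4492)/(1151 + f(24)) = (√(-163 + 1984) - 4492)/(1151 + (-15 - 4*24)/(5 + 2*24)) = (√1821 - 4492)/(1151 + (-15 - 96)/(5 + 48)) = (-4492 + √1821)/(1151 - 111/53) = (-4492 + √1821)/(60892/53) = (-4492 + √1821)*(53/60892) = -59519/15223 + 53*√1821/60892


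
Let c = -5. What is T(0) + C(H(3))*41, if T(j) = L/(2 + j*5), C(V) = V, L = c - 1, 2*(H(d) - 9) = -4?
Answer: 284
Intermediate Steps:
H(d) = 7 (H(d) = 9 + (½)*(-4) = 9 - 2 = 7)
L = -6 (L = -5 - 1 = -6)
T(j) = -6/(2 + 5*j) (T(j) = -6/(2 + j*5) = -6/(2 + 5*j))
T(0) + C(H(3))*41 = -6/(2 + 5*0) + 7*41 = -6/(2 + 0) + 287 = -6/2 + 287 = -6*½ + 287 = -3 + 287 = 284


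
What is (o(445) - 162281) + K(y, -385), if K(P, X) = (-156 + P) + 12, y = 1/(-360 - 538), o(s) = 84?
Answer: -145782219/898 ≈ -1.6234e+5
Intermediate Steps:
y = -1/898 (y = 1/(-898) = -1/898 ≈ -0.0011136)
K(P, X) = -144 + P
(o(445) - 162281) + K(y, -385) = (84 - 162281) + (-144 - 1/898) = -162197 - 129313/898 = -145782219/898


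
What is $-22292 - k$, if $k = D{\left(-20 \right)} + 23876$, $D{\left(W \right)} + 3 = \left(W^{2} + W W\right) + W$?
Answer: $-46945$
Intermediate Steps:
$D{\left(W \right)} = -3 + W + 2 W^{2}$ ($D{\left(W \right)} = -3 + \left(\left(W^{2} + W W\right) + W\right) = -3 + \left(\left(W^{2} + W^{2}\right) + W\right) = -3 + \left(2 W^{2} + W\right) = -3 + \left(W + 2 W^{2}\right) = -3 + W + 2 W^{2}$)
$k = 24653$ ($k = \left(-3 - 20 + 2 \left(-20\right)^{2}\right) + 23876 = \left(-3 - 20 + 2 \cdot 400\right) + 23876 = \left(-3 - 20 + 800\right) + 23876 = 777 + 23876 = 24653$)
$-22292 - k = -22292 - 24653 = -46945$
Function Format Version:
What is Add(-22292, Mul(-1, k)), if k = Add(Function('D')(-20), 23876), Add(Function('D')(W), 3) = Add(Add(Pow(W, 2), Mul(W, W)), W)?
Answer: -46945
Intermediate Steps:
Function('D')(W) = Add(-3, W, Mul(2, Pow(W, 2))) (Function('D')(W) = Add(-3, Add(Add(Pow(W, 2), Mul(W, W)), W)) = Add(-3, Add(Add(Pow(W, 2), Pow(W, 2)), W)) = Add(-3, Add(Mul(2, Pow(W, 2)), W)) = Add(-3, Add(W, Mul(2, Pow(W, 2)))) = Add(-3, W, Mul(2, Pow(W, 2))))
k = 24653 (k = Add(Add(-3, -20, Mul(2, Pow(-20, 2))), 23876) = Add(Add(-3, -20, Mul(2, 400)), 23876) = Add(Add(-3, -20, 800), 23876) = Add(777, 23876) = 24653)
Add(-22292, Mul(-1, k)) = Add(-22292, Mul(-1, 24653)) = Add(-22292, -24653) = -46945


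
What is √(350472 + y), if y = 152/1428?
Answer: √44667319494/357 ≈ 592.01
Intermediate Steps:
y = 38/357 (y = 152*(1/1428) = 38/357 ≈ 0.10644)
√(350472 + y) = √(350472 + 38/357) = √(125118542/357) = √44667319494/357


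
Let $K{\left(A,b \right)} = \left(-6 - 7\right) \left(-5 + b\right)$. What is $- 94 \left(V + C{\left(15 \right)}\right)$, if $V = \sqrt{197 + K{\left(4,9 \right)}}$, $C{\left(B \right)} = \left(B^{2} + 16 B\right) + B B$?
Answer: $-64860 - 94 \sqrt{145} \approx -65992.0$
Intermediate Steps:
$K{\left(A,b \right)} = 65 - 13 b$ ($K{\left(A,b \right)} = - 13 \left(-5 + b\right) = 65 - 13 b$)
$C{\left(B \right)} = 2 B^{2} + 16 B$ ($C{\left(B \right)} = \left(B^{2} + 16 B\right) + B^{2} = 2 B^{2} + 16 B$)
$V = \sqrt{145}$ ($V = \sqrt{197 + \left(65 - 117\right)} = \sqrt{197 - 52} = \sqrt{145} \approx 12.042$)
$- 94 \left(V + C{\left(15 \right)}\right) = - 94 \left(\sqrt{145} + 2 \cdot 15 \left(8 + 15\right)\right) = - 94 \left(\sqrt{145} + 2 \cdot 15 \cdot 23\right) = - 94 \left(\sqrt{145} + 690\right) = - 94 \left(690 + \sqrt{145}\right) = -64860 - 94 \sqrt{145}$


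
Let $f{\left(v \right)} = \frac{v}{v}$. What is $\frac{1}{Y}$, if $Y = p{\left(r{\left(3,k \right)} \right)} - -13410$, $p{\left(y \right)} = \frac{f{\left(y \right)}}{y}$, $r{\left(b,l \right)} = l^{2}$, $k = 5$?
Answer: $\frac{25}{335251} \approx 7.4571 \cdot 10^{-5}$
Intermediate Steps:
$f{\left(v \right)} = 1$
$p{\left(y \right)} = \frac{1}{y}$ ($p{\left(y \right)} = 1 \frac{1}{y} = \frac{1}{y}$)
$Y = \frac{335251}{25}$ ($Y = \frac{1}{5^{2}} - -13410 = \frac{1}{25} + 13410 = \frac{335251}{25} \approx 13410.0$)
$\frac{1}{Y} = \frac{1}{\frac{335251}{25}} = \frac{25}{335251}$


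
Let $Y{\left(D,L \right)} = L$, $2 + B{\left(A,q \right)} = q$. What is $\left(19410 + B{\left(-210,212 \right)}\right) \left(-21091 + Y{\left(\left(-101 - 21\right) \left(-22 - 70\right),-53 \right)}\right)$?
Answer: $-414845280$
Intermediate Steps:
$B{\left(A,q \right)} = -2 + q$
$\left(19410 + B{\left(-210,212 \right)}\right) \left(-21091 + Y{\left(\left(-101 - 21\right) \left(-22 - 70\right),-53 \right)}\right) = \left(19410 + \left(-2 + 212\right)\right) \left(-21091 - 53\right) = \left(19410 + 210\right) \left(-21144\right) = 19620 \left(-21144\right) = -414845280$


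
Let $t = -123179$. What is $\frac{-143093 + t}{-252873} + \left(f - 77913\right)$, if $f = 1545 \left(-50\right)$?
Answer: $- \frac{39236267027}{252873} \approx -1.5516 \cdot 10^{5}$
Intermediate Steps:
$f = -77250$
$\frac{-143093 + t}{-252873} + \left(f - 77913\right) = \frac{-143093 - 123179}{-252873} - 155163 = \left(-266272\right) \left(- \frac{1}{252873}\right) - 155163 = \frac{266272}{252873} - 155163 = - \frac{39236267027}{252873}$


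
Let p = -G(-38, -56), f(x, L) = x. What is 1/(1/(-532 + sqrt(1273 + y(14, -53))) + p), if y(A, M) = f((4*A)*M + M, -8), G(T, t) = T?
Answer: 10820804/411170337 + 2*I*sqrt(437)/411170337 ≈ 0.026317 + 1.0168e-7*I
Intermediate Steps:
y(A, M) = M + 4*A*M (y(A, M) = (4*A)*M + M = 4*A*M + M = M + 4*A*M)
p = 38 (p = -1*(-38) = 38)
1/(1/(-532 + sqrt(1273 + y(14, -53))) + p) = 1/(1/(-532 + sqrt(1273 - 53*(1 + 4*14))) + 38) = 1/(1/(-532 + sqrt(1273 - 53*(1 + 56))) + 38) = 1/(1/(-532 + sqrt(1273 - 53*57)) + 38) = 1/(1/(-532 + sqrt(1273 - 3021)) + 38) = 1/(1/(-532 + sqrt(-1748)) + 38) = 1/(1/(-532 + 2*I*sqrt(437)) + 38) = 1/(38 + 1/(-532 + 2*I*sqrt(437)))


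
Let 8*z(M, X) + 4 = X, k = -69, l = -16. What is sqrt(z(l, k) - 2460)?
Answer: I*sqrt(39506)/4 ≈ 49.69*I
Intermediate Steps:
z(M, X) = -1/2 + X/8
sqrt(z(l, k) - 2460) = sqrt((-1/2 + (1/8)*(-69)) - 2460) = sqrt((-1/2 - 69/8) - 2460) = sqrt(-73/8 - 2460) = sqrt(-19753/8) = I*sqrt(39506)/4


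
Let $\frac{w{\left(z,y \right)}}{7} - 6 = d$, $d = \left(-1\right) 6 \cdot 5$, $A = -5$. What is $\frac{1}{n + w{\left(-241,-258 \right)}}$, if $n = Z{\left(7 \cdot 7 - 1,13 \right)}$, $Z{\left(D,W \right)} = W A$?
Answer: $- \frac{1}{233} \approx -0.0042918$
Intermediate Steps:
$d = -30$ ($d = \left(-6\right) 5 = -30$)
$Z{\left(D,W \right)} = - 5 W$ ($Z{\left(D,W \right)} = W \left(-5\right) = - 5 W$)
$w{\left(z,y \right)} = -168$ ($w{\left(z,y \right)} = 42 + 7 \left(-30\right) = 42 - 210 = -168$)
$n = -65$ ($n = \left(-5\right) 13 = -65$)
$\frac{1}{n + w{\left(-241,-258 \right)}} = \frac{1}{-65 - 168} = \frac{1}{-233} = - \frac{1}{233}$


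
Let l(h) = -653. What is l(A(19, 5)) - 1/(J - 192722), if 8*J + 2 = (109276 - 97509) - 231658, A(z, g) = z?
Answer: -1150369849/1761669 ≈ -653.00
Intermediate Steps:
J = -219893/8 (J = -¼ + ((109276 - 97509) - 231658)/8 = -¼ + (11767 - 231658)/8 = -¼ + (⅛)*(-219891) = -¼ - 219891/8 = -219893/8 ≈ -27487.)
l(A(19, 5)) - 1/(J - 192722) = -653 - 1/(-219893/8 - 192722) = -653 - 1/(-1761669/8) = -653 - 1*(-8/1761669) = -653 + 8/1761669 = -1150369849/1761669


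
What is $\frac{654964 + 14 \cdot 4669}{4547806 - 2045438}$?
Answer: $\frac{360165}{1251184} \approx 0.28786$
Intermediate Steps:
$\frac{654964 + 14 \cdot 4669}{4547806 - 2045438} = \frac{654964 + 65366}{2502368} = 720330 \cdot \frac{1}{2502368} = \frac{360165}{1251184}$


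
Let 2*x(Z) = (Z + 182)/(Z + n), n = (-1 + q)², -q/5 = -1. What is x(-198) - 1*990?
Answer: -90086/91 ≈ -989.96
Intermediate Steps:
q = 5 (q = -5*(-1) = 5)
n = 16 (n = (-1 + 5)² = 4² = 16)
x(Z) = (182 + Z)/(2*(16 + Z)) (x(Z) = ((Z + 182)/(Z + 16))/2 = ((182 + Z)/(16 + Z))/2 = (182 + Z)/(2*(16 + Z)))
x(-198) - 1*990 = (182 - 198)/(2*(16 - 198)) - 1*990 = (½)*(-16)/(-182) - 990 = (½)*(-1/182)*(-16) - 990 = 4/91 - 990 = -90086/91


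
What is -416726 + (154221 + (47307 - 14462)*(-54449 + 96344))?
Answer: 1375778770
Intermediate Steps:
-416726 + (154221 + (47307 - 14462)*(-54449 + 96344)) = -416726 + (154221 + 32845*41895) = -416726 + (154221 + 1376041275) = -416726 + 1376195496 = 1375778770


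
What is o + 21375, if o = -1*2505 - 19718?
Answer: -848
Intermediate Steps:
o = -22223 (o = -2505 - 19718 = -22223)
o + 21375 = -22223 + 21375 = -848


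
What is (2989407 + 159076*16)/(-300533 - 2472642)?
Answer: -5534623/2773175 ≈ -1.9958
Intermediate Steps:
(2989407 + 159076*16)/(-300533 - 2472642) = (2989407 + 2545216)/(-2773175) = 5534623*(-1/2773175) = -5534623/2773175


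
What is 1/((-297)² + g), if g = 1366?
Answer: 1/89575 ≈ 1.1164e-5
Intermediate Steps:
1/((-297)² + g) = 1/((-297)² + 1366) = 1/(88209 + 1366) = 1/89575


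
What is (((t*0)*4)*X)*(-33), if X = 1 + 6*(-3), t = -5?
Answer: 0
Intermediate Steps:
X = -17 (X = 1 - 18 = -17)
(((t*0)*4)*X)*(-33) = ((-5*0*4)*(-17))*(-33) = ((0*4)*(-17))*(-33) = (0*(-17))*(-33) = 0*(-33) = 0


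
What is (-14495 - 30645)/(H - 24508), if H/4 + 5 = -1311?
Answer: 11285/7443 ≈ 1.5162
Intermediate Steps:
H = -5264 (H = -20 + 4*(-1311) = -20 - 5244 = -5264)
(-14495 - 30645)/(H - 24508) = (-14495 - 30645)/(-5264 - 24508) = -45140/(-29772) = -45140*(-1/29772) = 11285/7443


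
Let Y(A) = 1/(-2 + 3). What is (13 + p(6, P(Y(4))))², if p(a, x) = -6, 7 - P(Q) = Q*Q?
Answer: 49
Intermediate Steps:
Y(A) = 1 (Y(A) = 1/1 = 1)
P(Q) = 7 - Q² (P(Q) = 7 - Q*Q = 7 - Q²)
(13 + p(6, P(Y(4))))² = (13 - 6)² = 7² = 49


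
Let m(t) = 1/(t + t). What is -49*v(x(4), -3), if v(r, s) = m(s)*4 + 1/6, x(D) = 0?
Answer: 49/2 ≈ 24.500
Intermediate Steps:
m(t) = 1/(2*t)
v(r, s) = 1/6 + 2/s (v(r, s) = (1/(2*s))*4 + 1/6 = 2/s + 1*(1/6) = 2/s + 1/6 = 1/6 + 2/s)
-49*v(x(4), -3) = -49*(12 - 3)/(6*(-3)) = -49*(-1)*9/(6*3) = -49*(-1/2) = 49/2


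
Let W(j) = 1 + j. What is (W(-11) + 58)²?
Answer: 2304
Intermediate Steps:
(W(-11) + 58)² = ((1 - 11) + 58)² = (-10 + 58)² = 48² = 2304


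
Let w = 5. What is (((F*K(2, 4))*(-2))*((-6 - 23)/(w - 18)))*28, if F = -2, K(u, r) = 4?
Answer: 12992/13 ≈ 999.38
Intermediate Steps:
(((F*K(2, 4))*(-2))*((-6 - 23)/(w - 18)))*28 = ((-2*4*(-2))*((-6 - 23)/(5 - 18)))*28 = ((-8*(-2))*(-29/(-13)))*28 = (16*(-29*(-1/13)))*28 = (16*(29/13))*28 = (464/13)*28 = 12992/13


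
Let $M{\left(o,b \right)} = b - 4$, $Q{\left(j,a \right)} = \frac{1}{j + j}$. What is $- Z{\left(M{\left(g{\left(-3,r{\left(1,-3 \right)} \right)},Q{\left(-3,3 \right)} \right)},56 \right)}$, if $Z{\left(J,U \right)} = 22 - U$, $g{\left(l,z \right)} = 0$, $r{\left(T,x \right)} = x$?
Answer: $34$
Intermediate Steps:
$Q{\left(j,a \right)} = \frac{1}{2 j}$
$M{\left(o,b \right)} = -4 + b$
$- Z{\left(M{\left(g{\left(-3,r{\left(1,-3 \right)} \right)},Q{\left(-3,3 \right)} \right)},56 \right)} = - (22 - 56) = \left(-1\right) \left(-34\right) = 34$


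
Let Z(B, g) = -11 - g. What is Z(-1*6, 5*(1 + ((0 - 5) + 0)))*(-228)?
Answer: -2052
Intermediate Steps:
Z(-1*6, 5*(1 + ((0 - 5) + 0)))*(-228) = (-11 - 5*(1 + ((0 - 5) + 0)))*(-228) = (-11 - 5*(1 + (-5 + 0)))*(-228) = (-11 - 5*(1 - 5))*(-228) = (-11 - 5*(-4))*(-228) = (-11 - 1*(-20))*(-228) = (-11 + 20)*(-228) = 9*(-228) = -2052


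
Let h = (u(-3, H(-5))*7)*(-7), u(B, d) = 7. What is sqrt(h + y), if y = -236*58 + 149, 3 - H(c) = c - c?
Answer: I*sqrt(13882) ≈ 117.82*I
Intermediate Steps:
H(c) = 3 (H(c) = 3 - (c - c) = 3 - 1*0 = 3 + 0 = 3)
y = -13539 (y = -13688 + 149 = -13539)
h = -343 (h = (7*7)*(-7) = 49*(-7) = -343)
sqrt(h + y) = sqrt(-343 - 13539) = sqrt(-13882) = I*sqrt(13882)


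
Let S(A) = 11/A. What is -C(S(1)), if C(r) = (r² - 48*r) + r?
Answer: 396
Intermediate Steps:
C(r) = r² - 47*r
-C(S(1)) = -11/1*(-47 + 11/1) = -11*1*(-47 + 11*1) = -11*(-47 + 11) = -11*(-36) = -1*(-396) = 396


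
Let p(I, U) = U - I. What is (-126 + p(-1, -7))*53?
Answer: -6996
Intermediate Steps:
(-126 + p(-1, -7))*53 = (-126 + (-7 - 1*(-1)))*53 = (-126 + (-7 + 1))*53 = (-126 - 6)*53 = -132*53 = -6996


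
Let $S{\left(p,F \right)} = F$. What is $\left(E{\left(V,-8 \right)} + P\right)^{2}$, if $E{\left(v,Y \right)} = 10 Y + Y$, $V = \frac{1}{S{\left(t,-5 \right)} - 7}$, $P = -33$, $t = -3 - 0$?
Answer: $14641$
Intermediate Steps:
$t = -3$ ($t = -3 + 0 = -3$)
$V = - \frac{1}{12}$ ($V = \frac{1}{-5 - 7} = \frac{1}{-12} = - \frac{1}{12} \approx -0.083333$)
$E{\left(v,Y \right)} = 11 Y$
$\left(E{\left(V,-8 \right)} + P\right)^{2} = \left(11 \left(-8\right) - 33\right)^{2} = \left(-88 - 33\right)^{2} = \left(-121\right)^{2} = 14641$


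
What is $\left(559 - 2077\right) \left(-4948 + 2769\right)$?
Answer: $3307722$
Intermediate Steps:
$\left(559 - 2077\right) \left(-4948 + 2769\right) = \left(-1518\right) \left(-2179\right) = 3307722$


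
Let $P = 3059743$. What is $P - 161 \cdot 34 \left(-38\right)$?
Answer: $3267755$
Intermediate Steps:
$P - 161 \cdot 34 \left(-38\right) = 3059743 - 161 \cdot 34 \left(-38\right) = 3059743 - 5474 \left(-38\right) = 3059743 - -208012 = 3059743 + 208012 = 3267755$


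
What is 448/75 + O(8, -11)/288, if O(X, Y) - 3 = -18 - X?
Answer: 42433/7200 ≈ 5.8935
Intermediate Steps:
O(X, Y) = -15 - X (O(X, Y) = 3 + (-18 - X) = -15 - X)
448/75 + O(8, -11)/288 = 448/75 + (-15 - 1*8)/288 = 448*(1/75) + (-15 - 8)*(1/288) = 448/75 - 23*1/288 = 448/75 - 23/288 = 42433/7200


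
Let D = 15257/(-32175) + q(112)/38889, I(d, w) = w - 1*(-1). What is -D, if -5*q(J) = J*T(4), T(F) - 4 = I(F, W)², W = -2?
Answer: 6029627/12638925 ≈ 0.47707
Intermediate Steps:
I(d, w) = 1 + w (I(d, w) = w + 1 = 1 + w)
T(F) = 5 (T(F) = 4 + (1 - 2)² = 4 + (-1)² = 4 + 1 = 5)
q(J) = -J (q(J) = -J*5/5 = -J)
D = -6029627/12638925 (D = 15257/(-32175) - 1*112/38889 = 15257*(-1/32175) - 112*1/38889 = -1387/2925 - 112/38889 = -6029627/12638925 ≈ -0.47707)
-D = -1*(-6029627/12638925) = 6029627/12638925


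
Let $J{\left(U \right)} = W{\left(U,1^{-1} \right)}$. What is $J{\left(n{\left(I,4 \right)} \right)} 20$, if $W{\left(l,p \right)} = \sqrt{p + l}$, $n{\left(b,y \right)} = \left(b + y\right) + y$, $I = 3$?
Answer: $40 \sqrt{3} \approx 69.282$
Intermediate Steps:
$n{\left(b,y \right)} = b + 2 y$
$W{\left(l,p \right)} = \sqrt{l + p}$
$J{\left(U \right)} = \sqrt{1 + U}$ ($J{\left(U \right)} = \sqrt{U + 1^{-1}} = \sqrt{U + 1} = \sqrt{1 + U}$)
$J{\left(n{\left(I,4 \right)} \right)} 20 = \sqrt{1 + \left(3 + 2 \cdot 4\right)} 20 = \sqrt{1 + \left(3 + 8\right)} 20 = \sqrt{1 + 11} \cdot 20 = \sqrt{12} \cdot 20 = 2 \sqrt{3} \cdot 20 = 40 \sqrt{3}$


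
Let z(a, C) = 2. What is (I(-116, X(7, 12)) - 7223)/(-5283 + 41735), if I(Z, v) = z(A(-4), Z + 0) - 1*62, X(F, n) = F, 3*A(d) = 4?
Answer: -7283/36452 ≈ -0.19980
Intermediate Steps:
A(d) = 4/3 (A(d) = (⅓)*4 = 4/3)
I(Z, v) = -60 (I(Z, v) = 2 - 1*62 = 2 - 62 = -60)
(I(-116, X(7, 12)) - 7223)/(-5283 + 41735) = (-60 - 7223)/(-5283 + 41735) = -7283/36452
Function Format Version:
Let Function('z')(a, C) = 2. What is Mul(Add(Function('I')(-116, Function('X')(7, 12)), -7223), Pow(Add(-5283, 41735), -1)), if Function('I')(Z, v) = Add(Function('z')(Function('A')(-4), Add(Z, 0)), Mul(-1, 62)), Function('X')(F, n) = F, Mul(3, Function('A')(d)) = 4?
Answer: Rational(-7283, 36452) ≈ -0.19980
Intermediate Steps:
Function('A')(d) = Rational(4, 3) (Function('A')(d) = Mul(Rational(1, 3), 4) = Rational(4, 3))
Function('I')(Z, v) = -60 (Function('I')(Z, v) = Add(2, Mul(-1, 62)) = Add(2, -62) = -60)
Mul(Add(Function('I')(-116, Function('X')(7, 12)), -7223), Pow(Add(-5283, 41735), -1)) = Mul(Add(-60, -7223), Pow(Add(-5283, 41735), -1)) = Mul(-7283, Pow(36452, -1)) = Mul(-7283, Rational(1, 36452)) = Rational(-7283, 36452)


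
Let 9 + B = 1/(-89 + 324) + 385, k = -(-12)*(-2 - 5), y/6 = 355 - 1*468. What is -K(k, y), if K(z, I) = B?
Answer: -88361/235 ≈ -376.00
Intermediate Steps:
y = -678 (y = 6*(355 - 1*468) = 6*(355 - 468) = 6*(-113) = -678)
k = -84 (k = -(-12)*(-7) = -6*14 = -84)
B = 88361/235 (B = -9 + (1/(-89 + 324) + 385) = -9 + (1/235 + 385) = -9 + 90476/235 = 88361/235 ≈ 376.00)
K(z, I) = 88361/235
-K(k, y) = -1*88361/235 = -88361/235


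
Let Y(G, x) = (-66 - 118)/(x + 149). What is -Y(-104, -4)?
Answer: 184/145 ≈ 1.2690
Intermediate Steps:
Y(G, x) = -184/(149 + x)
-Y(-104, -4) = -(-184)/(149 - 4) = -(-184)/145 = -1*(-184/145) = 184/145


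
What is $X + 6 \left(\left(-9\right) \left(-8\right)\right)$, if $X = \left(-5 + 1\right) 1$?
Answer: $428$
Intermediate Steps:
$X = -4$ ($X = \left(-4\right) 1 = -4$)
$X + 6 \left(\left(-9\right) \left(-8\right)\right) = -4 + 6 \left(\left(-9\right) \left(-8\right)\right) = -4 + 6 \cdot 72 = -4 + 432 = 428$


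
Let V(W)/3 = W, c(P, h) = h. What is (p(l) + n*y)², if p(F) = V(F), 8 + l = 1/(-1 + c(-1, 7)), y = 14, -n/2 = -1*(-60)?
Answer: 11607649/4 ≈ 2.9019e+6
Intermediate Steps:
n = -120 (n = -(-2)*(-60) = -2*60 = -120)
V(W) = 3*W
l = -47/6 (l = -8 + 1/(-1 + 7) = -8 + 1/6 = -8 + ⅙ = -47/6 ≈ -7.8333)
p(F) = 3*F
(p(l) + n*y)² = (3*(-47/6) - 120*14)² = (-47/2 - 1680)² = (-3407/2)² = 11607649/4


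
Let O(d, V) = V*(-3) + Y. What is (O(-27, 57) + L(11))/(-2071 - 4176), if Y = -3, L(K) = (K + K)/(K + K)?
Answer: 173/6247 ≈ 0.027693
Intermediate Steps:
L(K) = 1 (L(K) = (2*K)/((2*K)) = (2*K)*(1/(2*K)) = 1)
O(d, V) = -3 - 3*V (O(d, V) = V*(-3) - 3 = -3*V - 3 = -3 - 3*V)
(O(-27, 57) + L(11))/(-2071 - 4176) = ((-3 - 3*57) + 1)/(-2071 - 4176) = ((-3 - 171) + 1)/(-6247) = (-174 + 1)*(-1/6247) = -173*(-1/6247) = 173/6247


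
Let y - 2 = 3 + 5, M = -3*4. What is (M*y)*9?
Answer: -1080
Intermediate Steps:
M = -12
y = 10 (y = 2 + (3 + 5) = 2 + 8 = 10)
(M*y)*9 = -12*10*9 = -120*9 = -1080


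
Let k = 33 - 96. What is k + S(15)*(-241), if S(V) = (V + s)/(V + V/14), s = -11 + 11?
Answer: -4319/15 ≈ -287.93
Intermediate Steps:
s = 0
k = -63
S(V) = 14/15 (S(V) = (V + 0)/(V + V/14) = V/(V + V*(1/14)) = V/(V + V/14) = V/((15*V/14)) = V*(14/(15*V)) = 14/15)
k + S(15)*(-241) = -63 + (14/15)*(-241) = -63 - 3374/15 = -4319/15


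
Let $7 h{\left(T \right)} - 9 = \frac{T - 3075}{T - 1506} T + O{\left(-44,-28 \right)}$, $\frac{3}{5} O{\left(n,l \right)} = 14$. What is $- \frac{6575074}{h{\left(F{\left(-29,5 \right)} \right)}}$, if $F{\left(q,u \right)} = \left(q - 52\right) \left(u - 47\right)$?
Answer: $- \frac{43632191064}{586879} \approx -74346.0$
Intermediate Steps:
$F{\left(q,u \right)} = \left(-52 + q\right) \left(-47 + u\right)$
$O{\left(n,l \right)} = \frac{70}{3}$ ($O{\left(n,l \right)} = \frac{5}{3} \cdot 14 = \frac{70}{3}$)
$h{\left(T \right)} = \frac{97}{21} + \frac{T \left(-3075 + T\right)}{7 \left(-1506 + T\right)}$ ($h{\left(T \right)} = \frac{9}{7} + \frac{\frac{T - 3075}{T - 1506} T + \frac{70}{3}}{7} = \frac{9}{7} + \frac{\frac{-3075 + T}{-1506 + T} T + \frac{70}{3}}{7} = \frac{9}{7} + \frac{\frac{T \left(-3075 + T\right)}{-1506 + T} + \frac{70}{3}}{7} = \frac{9}{7} + \frac{\frac{70}{3} + \frac{T \left(-3075 + T\right)}{-1506 + T}}{7} = \frac{9}{7} + \left(\frac{10}{3} + \frac{T \left(-3075 + T\right)}{7 \left(-1506 + T\right)}\right) = \frac{97}{21} + \frac{T \left(-3075 + T\right)}{7 \left(-1506 + T\right)}$)
$- \frac{6575074}{h{\left(F{\left(-29,5 \right)} \right)}} = - \frac{6575074}{\frac{1}{21} \frac{1}{-1506 - -3402} \left(-146082 - 9128 \left(2444 - 260 - -1363 - 145\right) + 3 \left(2444 - 260 - -1363 - 145\right)^{2}\right)} = - \frac{6575074}{\frac{1}{21} \frac{1}{-1506 + \left(2444 - 260 + 1363 - 145\right)} \left(-146082 - 9128 \left(2444 - 260 + 1363 - 145\right) + 3 \left(2444 - 260 + 1363 - 145\right)^{2}\right)} = - \frac{6575074}{\frac{1}{21} \frac{1}{-1506 + 3402} \left(-146082 - 31053456 + 3 \cdot 3402^{2}\right)} = - \frac{6575074}{\frac{1}{21} \cdot \frac{1}{1896} \left(-146082 - 31053456 + 3 \cdot 11573604\right)} = - \frac{6575074}{\frac{1}{21} \cdot \frac{1}{1896} \left(-146082 - 31053456 + 34720812\right)} = - \frac{6575074}{\frac{1}{21} \cdot \frac{1}{1896} \cdot 3521274} = - \frac{6575074}{\frac{586879}{6636}} = \left(-6575074\right) \frac{6636}{586879} = - \frac{43632191064}{586879}$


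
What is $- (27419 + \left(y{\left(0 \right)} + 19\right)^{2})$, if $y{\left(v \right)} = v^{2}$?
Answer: $-27780$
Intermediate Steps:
$- (27419 + \left(y{\left(0 \right)} + 19\right)^{2}) = - (27419 + \left(0^{2} + 19\right)^{2}) = - (27419 + \left(0 + 19\right)^{2}) = - (27419 + 19^{2}) = - (27419 + 361) = \left(-1\right) 27780 = -27780$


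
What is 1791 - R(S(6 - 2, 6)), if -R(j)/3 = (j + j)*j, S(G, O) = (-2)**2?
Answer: 1887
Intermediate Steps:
S(G, O) = 4
R(j) = -6*j**2 (R(j) = -3*(j + j)*j = -3*2*j*j = -6*j**2)
1791 - R(S(6 - 2, 6)) = 1791 - (-6)*4**2 = 1791 - (-6)*16 = 1791 - 1*(-96) = 1791 + 96 = 1887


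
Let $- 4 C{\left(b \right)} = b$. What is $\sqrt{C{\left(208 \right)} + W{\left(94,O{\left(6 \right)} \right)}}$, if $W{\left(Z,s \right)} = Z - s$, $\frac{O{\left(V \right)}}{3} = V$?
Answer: $2 \sqrt{6} \approx 4.899$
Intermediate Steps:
$C{\left(b \right)} = - \frac{b}{4}$
$O{\left(V \right)} = 3 V$
$\sqrt{C{\left(208 \right)} + W{\left(94,O{\left(6 \right)} \right)}} = \sqrt{\left(- \frac{1}{4}\right) 208 + \left(94 - 3 \cdot 6\right)} = \sqrt{-52 + \left(94 - 18\right)} = \sqrt{-52 + 76} = \sqrt{24} = 2 \sqrt{6}$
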